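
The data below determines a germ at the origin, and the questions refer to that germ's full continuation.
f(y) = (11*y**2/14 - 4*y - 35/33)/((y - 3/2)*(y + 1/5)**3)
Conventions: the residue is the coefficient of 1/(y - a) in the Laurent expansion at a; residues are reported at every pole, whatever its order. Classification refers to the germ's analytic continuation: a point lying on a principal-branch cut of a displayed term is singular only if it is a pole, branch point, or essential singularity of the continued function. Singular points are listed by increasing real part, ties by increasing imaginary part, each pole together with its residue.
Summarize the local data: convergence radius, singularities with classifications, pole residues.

Radius of convergence at 0: 1/5.
At -1/5: a pole of order 3; residue 1222625/1134903.
At 3/2: a pole of order 1; residue -1222625/1134903.

Denominator factor (y - 3/2): pole of order 1 at 3/2, modulus 3/2.
Denominator factor (y + 1/5)^3: pole of order 3 at -1/5, modulus 1/5.
The radius of convergence is the smallest modulus among the singular points: 1/5.
At the order-3 pole -1/5 set g(y) = (y - (-1/5))^3*f(y) = (11*y**2/14 - 4*y - 35/33)/(y - 3/2).
Order-3 pole: residue = g''(a)/2; g''(-1/5) = 2445250/1134903, so the residue is 1222625/1134903.
At the order-1 pole 3/2 set g(y) = (y - (3/2))*f(y) = (11*y**2/14 - 4*y - 35/33)/(y + 1/5)**3.
Simple pole: residue = g(a) at a = 3/2, which is -1222625/1134903.
List the singular points by increasing real part (a conjugate pair: the negative imaginary part first).


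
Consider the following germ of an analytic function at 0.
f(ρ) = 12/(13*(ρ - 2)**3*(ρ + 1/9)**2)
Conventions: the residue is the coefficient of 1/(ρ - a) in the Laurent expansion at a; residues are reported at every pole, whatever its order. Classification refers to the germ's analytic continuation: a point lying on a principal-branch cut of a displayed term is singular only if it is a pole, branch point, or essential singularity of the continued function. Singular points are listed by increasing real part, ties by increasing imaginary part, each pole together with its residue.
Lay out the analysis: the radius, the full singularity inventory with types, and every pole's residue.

Radius of convergence at 0: 1/9.
At -1/9: a pole of order 2; residue -236196/1694173.
At 2: a pole of order 3; residue 236196/1694173.

Denominator factor (ρ + 1/9)^2: pole of order 2 at -1/9, modulus 1/9.
Denominator factor (ρ - 2)^3: pole of order 3 at 2, modulus 2.
The radius of convergence is the smallest modulus among the singular points: 1/9.
At the order-2 pole -1/9 set g(ρ) = (ρ - (-1/9))^2*f(ρ) = 12/(13*(ρ - 2)**3).
Order-2 pole: residue = g'(a); g'(-1/9) = -236196/1694173, so the residue is -236196/1694173.
At the order-3 pole 2 set g(ρ) = (ρ - (2))^3*f(ρ) = 12/(13*(ρ + 1/9)**2).
Order-3 pole: residue = g''(a)/2; g''(2) = 472392/1694173, so the residue is 236196/1694173.
List the singular points by increasing real part (a conjugate pair: the negative imaginary part first).


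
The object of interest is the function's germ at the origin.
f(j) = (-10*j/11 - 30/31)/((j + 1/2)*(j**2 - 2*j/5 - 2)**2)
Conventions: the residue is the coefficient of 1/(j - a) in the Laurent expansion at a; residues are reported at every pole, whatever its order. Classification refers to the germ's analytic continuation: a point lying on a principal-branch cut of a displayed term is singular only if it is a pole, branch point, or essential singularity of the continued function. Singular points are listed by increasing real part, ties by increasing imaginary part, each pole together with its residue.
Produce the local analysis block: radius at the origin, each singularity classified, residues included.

Radius of convergence at 0: 1/2.
At 1/5 - (1/5)*sqrt(51): a pole of order 2; residue 35000/327701 - (688750/852350301)*sqrt(51).
At -1/2: a pole of order 1; residue -70000/327701.
At 1/5 + (1/5)*sqrt(51): a pole of order 2; residue 35000/327701 + (688750/852350301)*sqrt(51).

Denominator factor (j**2 - 2*j/5 - 2)^2: discriminant 204/25, real irrational roots 1/5 + (1/5)*sqrt(51) and 1/5 - (1/5)*sqrt(51); poles of order 2, moduli 1/5 + (1/5)*sqrt(51) and -1/5 + (1/5)*sqrt(51).
Denominator factor (j + 1/2): pole of order 1 at -1/2, modulus 1/2.
The radius of convergence is the smallest modulus among the singular points: 1/2.
The factor j**2 - 2*j/5 - 2 splits as (j - a)(j - a') with a = 1/5 - (1/5)*sqrt(51), a' = 1/5 + (1/5)*sqrt(51). At the order-2 pole a set g(j) = (j - a)^2*f(j) = [(-10*j/11 - 30/31)/(j + 1/2)] / (j - a')^2.
Order-2 pole: residue = g'(a); g'(1/5 - (1/5)*sqrt(51)) = 35000/327701 - (688750/852350301)*sqrt(51), so the residue is 35000/327701 - (688750/852350301)*sqrt(51).
At the order-1 pole -1/2 set g(j) = (j - (-1/2))*f(j) = (-10*j/11 - 30/31)/(j**2 - 2*j/5 - 2)**2.
Simple pole: residue = g(a) at a = -1/2, which is -70000/327701.
The factor j**2 - 2*j/5 - 2 splits as (j - a)(j - a') with a = 1/5 + (1/5)*sqrt(51), a' = 1/5 - (1/5)*sqrt(51). At the order-2 pole a set g(j) = (j - a)^2*f(j) = [(-10*j/11 - 30/31)/(j + 1/2)] / (j - a')^2.
Order-2 pole: residue = g'(a); g'(1/5 + (1/5)*sqrt(51)) = 35000/327701 + (688750/852350301)*sqrt(51), so the residue is 35000/327701 + (688750/852350301)*sqrt(51).
List the singular points by increasing real part (a conjugate pair: the negative imaginary part first).


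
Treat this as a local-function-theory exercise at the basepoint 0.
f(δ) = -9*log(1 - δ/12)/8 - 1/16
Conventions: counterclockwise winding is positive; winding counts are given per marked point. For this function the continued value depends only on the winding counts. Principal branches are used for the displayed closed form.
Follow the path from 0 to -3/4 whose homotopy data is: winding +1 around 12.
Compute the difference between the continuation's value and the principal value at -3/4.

The rational part is single-valued and drops out of the difference; each branch term changes only by its own monodromy.
(-9/8)*log(1 - δ/(12)): each positive loop around 12 adds 2*pi*i to the log, so winding +1 contributes (-9/8)*(1)*2*pi*i = -(9/4)*pi*i.
Summing the contributions at δ = -3/4 gives -(9/4)*pi*i.

Continued minus principal equals -(9/4)*pi*i.


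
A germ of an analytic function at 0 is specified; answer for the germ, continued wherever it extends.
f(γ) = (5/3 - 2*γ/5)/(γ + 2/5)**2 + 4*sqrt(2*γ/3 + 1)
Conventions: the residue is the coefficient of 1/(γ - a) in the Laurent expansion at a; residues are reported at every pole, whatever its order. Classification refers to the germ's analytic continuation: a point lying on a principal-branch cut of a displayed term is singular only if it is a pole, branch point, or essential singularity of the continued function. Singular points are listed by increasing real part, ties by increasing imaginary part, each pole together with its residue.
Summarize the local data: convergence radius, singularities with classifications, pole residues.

Denominator factor (γ + 2/5)^2: pole of order 2 at -2/5, modulus 2/5.
Branch term (4)*sqrt(1 - γ/(-3/2)): its argument vanishes at γ = -3/2, a square-root branch point, modulus 3/2.
The radius of convergence is the smallest modulus among the singular points: 2/5.
The branch term is analytic at -2/5 and contributes nothing to the residue; only the rational part matters.
At the order-2 pole -2/5 set g(γ) = (γ - (-2/5))^2*(rational part) = 5/3 - 2*γ/5.
Order-2 pole: residue = g'(a); g'(-2/5) = -2/5, so the residue is -2/5.
List the singular points by increasing real part (a conjugate pair: the negative imaginary part first).

Radius of convergence at 0: 2/5.
At -3/2: an algebraic (square-root) branch point.
At -2/5: a pole of order 2; residue -2/5.


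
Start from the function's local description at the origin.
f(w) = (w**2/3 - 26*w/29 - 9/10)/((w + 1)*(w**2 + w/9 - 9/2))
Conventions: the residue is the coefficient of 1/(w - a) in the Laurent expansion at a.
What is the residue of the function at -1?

The residue is -861/9425.

At the order-1 pole -1 set g(w) = (w - (-1))*f(w) = (w**2/3 - 26*w/29 - 9/10)/(w**2 + w/9 - 9/2).
Simple pole: residue = g(a) at a = -1, which is -861/9425.


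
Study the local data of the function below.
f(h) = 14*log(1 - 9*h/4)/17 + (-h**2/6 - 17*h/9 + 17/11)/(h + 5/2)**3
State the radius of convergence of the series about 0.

The radius of convergence is 4/9.

Denominator factor (h + 5/2)^3: pole of order 3 at -5/2, modulus 5/2.
Branch term (14/17)*log(1 - h/(4/9)): its argument vanishes at h = 4/9, a logarithmic branch point, modulus 4/9.
The radius of convergence is the smallest modulus among the singular points: 4/9.


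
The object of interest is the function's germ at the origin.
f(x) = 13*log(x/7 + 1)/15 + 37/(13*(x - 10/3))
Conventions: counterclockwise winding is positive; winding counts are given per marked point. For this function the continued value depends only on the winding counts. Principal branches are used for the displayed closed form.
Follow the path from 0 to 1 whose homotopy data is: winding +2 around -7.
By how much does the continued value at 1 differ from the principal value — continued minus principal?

Continued minus principal equals (52/15)*pi*i.

The rational part is single-valued and drops out of the difference; each branch term changes only by its own monodromy.
(13/15)*log(1 - x/(-7)): each positive loop around -7 adds 2*pi*i to the log, so winding +2 contributes (13/15)*(2)*2*pi*i = (52/15)*pi*i.
Summing the contributions at x = 1 gives (52/15)*pi*i.


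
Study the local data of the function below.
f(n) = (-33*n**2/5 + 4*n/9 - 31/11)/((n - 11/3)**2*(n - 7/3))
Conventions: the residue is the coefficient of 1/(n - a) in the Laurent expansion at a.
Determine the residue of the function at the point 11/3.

The residue is 19291/1320.

At the order-2 pole 11/3 set g(n) = (n - (11/3))^2*f(n) = (-33*n**2/5 + 4*n/9 - 31/11)/(n - 7/3).
Order-2 pole: residue = g'(a); g'(11/3) = 19291/1320, so the residue is 19291/1320.


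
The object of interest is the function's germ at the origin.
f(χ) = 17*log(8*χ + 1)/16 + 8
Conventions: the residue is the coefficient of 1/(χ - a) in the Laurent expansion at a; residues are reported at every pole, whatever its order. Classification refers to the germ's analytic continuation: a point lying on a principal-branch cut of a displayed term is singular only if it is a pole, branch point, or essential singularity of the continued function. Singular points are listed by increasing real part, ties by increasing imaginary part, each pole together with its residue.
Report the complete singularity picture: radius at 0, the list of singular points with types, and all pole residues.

Radius of convergence at 0: 1/8.
At -1/8: a logarithmic branch point.

Branch term (17/16)*log(1 - χ/(-1/8)): its argument vanishes at χ = -1/8, a logarithmic branch point, modulus 1/8.
The radius of convergence is the smallest modulus among the singular points: 1/8.


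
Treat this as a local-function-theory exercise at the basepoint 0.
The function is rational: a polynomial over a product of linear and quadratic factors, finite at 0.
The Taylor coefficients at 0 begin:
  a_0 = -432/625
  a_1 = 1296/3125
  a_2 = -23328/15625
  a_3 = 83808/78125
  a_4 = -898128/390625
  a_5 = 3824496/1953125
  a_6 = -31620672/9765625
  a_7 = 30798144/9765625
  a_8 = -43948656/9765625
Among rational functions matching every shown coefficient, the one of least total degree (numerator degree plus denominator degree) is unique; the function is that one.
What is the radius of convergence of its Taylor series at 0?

The radius of convergence is 5/6.

No rational of total degree below 7 reproduces all 9 coefficients; solving the [0/7] Pade equations on them gives f(u) = 9/((u + 5/6)*(u**2 + u/2 - 5/2)**3), whose expansion matches every shown term.
Denominator factor (u**2 + u/2 - 5/2)^3: discriminant 41/4, real irrational roots -1/4 + (1/4)*sqrt(41) and -1/4 - (1/4)*sqrt(41); poles of order 3, moduli -1/4 + (1/4)*sqrt(41) and 1/4 + (1/4)*sqrt(41).
Denominator factor (u + 5/6): pole of order 1 at -5/6, modulus 5/6.
The radius of convergence is the smallest modulus among the singular points: 5/6.


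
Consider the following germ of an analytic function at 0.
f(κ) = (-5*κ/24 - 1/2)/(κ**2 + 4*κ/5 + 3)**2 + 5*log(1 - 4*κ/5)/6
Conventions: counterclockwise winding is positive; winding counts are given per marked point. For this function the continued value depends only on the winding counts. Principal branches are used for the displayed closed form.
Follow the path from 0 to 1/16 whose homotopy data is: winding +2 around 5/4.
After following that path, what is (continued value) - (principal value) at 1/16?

Continued minus principal equals (10/3)*pi*i.

The rational part is single-valued and drops out of the difference; each branch term changes only by its own monodromy.
(5/6)*log(1 - κ/(5/4)): each positive loop around 5/4 adds 2*pi*i to the log, so winding +2 contributes (5/6)*(2)*2*pi*i = (10/3)*pi*i.
Summing the contributions at κ = 1/16 gives (10/3)*pi*i.


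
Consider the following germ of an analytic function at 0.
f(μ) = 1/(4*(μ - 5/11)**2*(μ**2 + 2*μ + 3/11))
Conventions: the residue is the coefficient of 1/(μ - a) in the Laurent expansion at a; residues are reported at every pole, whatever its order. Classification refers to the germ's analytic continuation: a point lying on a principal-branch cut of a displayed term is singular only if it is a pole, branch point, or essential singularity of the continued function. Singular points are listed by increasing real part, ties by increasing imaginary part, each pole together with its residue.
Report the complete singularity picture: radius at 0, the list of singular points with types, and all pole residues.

Radius of convergence at 0: 1 - (2/11)*sqrt(22).
At -1 - (2/11)*sqrt(22): a pole of order 1; residue 1331/7056 - (5203/112896)*sqrt(22).
At -1 + (2/11)*sqrt(22): a pole of order 1; residue 1331/7056 + (5203/112896)*sqrt(22).
At 5/11: a pole of order 2; residue -1331/3528.


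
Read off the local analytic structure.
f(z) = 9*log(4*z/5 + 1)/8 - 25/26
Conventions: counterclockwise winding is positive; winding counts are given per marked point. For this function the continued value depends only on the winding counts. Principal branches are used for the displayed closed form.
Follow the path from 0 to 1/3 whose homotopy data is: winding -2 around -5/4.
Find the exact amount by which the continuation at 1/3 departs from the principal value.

Continued minus principal equals -(9/2)*pi*i.

The rational part is single-valued and drops out of the difference; each branch term changes only by its own monodromy.
(9/8)*log(1 - z/(-5/4)): each positive loop around -5/4 adds 2*pi*i to the log, so winding -2 contributes (9/8)*(-2)*2*pi*i = -(9/2)*pi*i.
Summing the contributions at z = 1/3 gives -(9/2)*pi*i.


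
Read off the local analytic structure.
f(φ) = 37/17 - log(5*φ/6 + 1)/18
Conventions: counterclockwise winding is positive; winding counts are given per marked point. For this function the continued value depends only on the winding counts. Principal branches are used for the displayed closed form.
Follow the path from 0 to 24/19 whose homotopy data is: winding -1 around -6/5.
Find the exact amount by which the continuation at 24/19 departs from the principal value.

Continued minus principal equals (1/9)*pi*i.

The rational part is single-valued and drops out of the difference; each branch term changes only by its own monodromy.
(-1/18)*log(1 - φ/(-6/5)): each positive loop around -6/5 adds 2*pi*i to the log, so winding -1 contributes (-1/18)*(-1)*2*pi*i = (1/9)*pi*i.
Summing the contributions at φ = 24/19 gives (1/9)*pi*i.


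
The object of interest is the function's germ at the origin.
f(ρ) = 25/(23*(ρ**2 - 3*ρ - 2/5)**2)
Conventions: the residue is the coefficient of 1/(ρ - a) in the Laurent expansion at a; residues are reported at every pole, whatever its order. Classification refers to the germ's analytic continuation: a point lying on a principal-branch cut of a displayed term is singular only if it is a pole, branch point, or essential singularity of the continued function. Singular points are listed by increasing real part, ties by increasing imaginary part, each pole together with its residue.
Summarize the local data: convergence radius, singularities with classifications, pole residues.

Radius of convergence at 0: -3/2 + (1/10)*sqrt(265).
At 3/2 - (1/10)*sqrt(265): a pole of order 2; residue (250/64607)*sqrt(265).
At 3/2 + (1/10)*sqrt(265): a pole of order 2; residue -(250/64607)*sqrt(265).

Denominator factor (ρ**2 - 3*ρ - 2/5)^2: discriminant 53/5, real irrational roots 3/2 + (1/10)*sqrt(265) and 3/2 - (1/10)*sqrt(265); poles of order 2, moduli 3/2 + (1/10)*sqrt(265) and -3/2 + (1/10)*sqrt(265).
The radius of convergence is the smallest modulus among the singular points: -3/2 + (1/10)*sqrt(265).
The factor ρ**2 - 3*ρ - 2/5 splits as (ρ - a)(ρ - a') with a = 3/2 - (1/10)*sqrt(265), a' = 3/2 + (1/10)*sqrt(265). At the order-2 pole a set g(ρ) = (ρ - a)^2*f(ρ) = [25/23] / (ρ - a')^2.
Order-2 pole: residue = g'(a); g'(3/2 - (1/10)*sqrt(265)) = (250/64607)*sqrt(265), so the residue is (250/64607)*sqrt(265).
The factor ρ**2 - 3*ρ - 2/5 splits as (ρ - a)(ρ - a') with a = 3/2 + (1/10)*sqrt(265), a' = 3/2 - (1/10)*sqrt(265). At the order-2 pole a set g(ρ) = (ρ - a)^2*f(ρ) = [25/23] / (ρ - a')^2.
Order-2 pole: residue = g'(a); g'(3/2 + (1/10)*sqrt(265)) = -(250/64607)*sqrt(265), so the residue is -(250/64607)*sqrt(265).
List the singular points by increasing real part (a conjugate pair: the negative imaginary part first).


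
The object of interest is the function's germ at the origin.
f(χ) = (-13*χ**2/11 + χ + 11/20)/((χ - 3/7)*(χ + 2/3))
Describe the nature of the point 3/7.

The denominator factor χ - 3/7 vanishes at 3/7 and appears to the power 1; the numerator there equals 8209/10780, nonzero, and no other factor vanishes.
Hence a pole whose order is the multiplicity, 1.

The point is a pole of order 1.


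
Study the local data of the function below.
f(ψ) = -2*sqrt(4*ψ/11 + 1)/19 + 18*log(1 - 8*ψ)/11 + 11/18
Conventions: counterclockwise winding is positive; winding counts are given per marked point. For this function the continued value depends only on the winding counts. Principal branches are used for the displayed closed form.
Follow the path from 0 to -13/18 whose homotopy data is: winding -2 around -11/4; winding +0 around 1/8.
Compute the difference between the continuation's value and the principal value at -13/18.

Continued minus principal equals 0.

The rational part is single-valued and drops out of the difference; each branch term changes only by its own monodromy.
(18/11)*log(1 - ψ/(1/8)): winding 0 around 1/8, so this term returns to its principal value, contribution 0.
(-2/19)*sqrt(1 - ψ/(-11/4)): winding -2 is even, the square root returns to the same sheet, contribution 0.
Summing the contributions at ψ = -13/18 gives 0.


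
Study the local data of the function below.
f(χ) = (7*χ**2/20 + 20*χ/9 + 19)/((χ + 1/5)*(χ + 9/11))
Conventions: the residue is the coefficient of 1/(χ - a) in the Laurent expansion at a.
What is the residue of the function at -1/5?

At the order-1 pole -1/5 set g(χ) = (χ - (-1/5))*f(χ) = (7*χ**2/20 + 20*χ/9 + 19)/(χ + 9/11).
Simple pole: residue = g(a) at a = -1/5, which is 919193/30600.

The residue is 919193/30600.


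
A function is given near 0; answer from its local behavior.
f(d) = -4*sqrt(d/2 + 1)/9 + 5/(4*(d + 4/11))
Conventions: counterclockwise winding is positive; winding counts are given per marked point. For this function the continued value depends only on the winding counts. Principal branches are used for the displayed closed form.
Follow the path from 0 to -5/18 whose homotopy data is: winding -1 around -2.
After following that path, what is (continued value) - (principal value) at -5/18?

Continued minus principal equals (4/27)*sqrt(31).

The rational part is single-valued and drops out of the difference; each branch term changes only by its own monodromy.
(-4/9)*sqrt(1 - d/(-2)): winding -1 is odd, the square root flips sign, contributing -2*(-4/9)*sqrt(1 - (-5/18)/(-2)) = -2*(-4/9)*sqrt(31/36) = (4/27)*sqrt(31).
Summing the contributions at d = -5/18 gives (4/27)*sqrt(31).


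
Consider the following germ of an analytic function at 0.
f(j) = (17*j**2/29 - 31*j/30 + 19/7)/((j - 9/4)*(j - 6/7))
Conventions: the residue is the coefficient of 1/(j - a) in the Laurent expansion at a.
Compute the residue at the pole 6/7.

At the order-1 pole 6/7 set g(j) = (j - (6/7))*f(j) = (17*j**2/29 - 31*j/30 + 19/7)/(j - 9/4).
Simple pole: residue = g(a) at a = 6/7, which is -64208/39585.

The residue is -64208/39585.


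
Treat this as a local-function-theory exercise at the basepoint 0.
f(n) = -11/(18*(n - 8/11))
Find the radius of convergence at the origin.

Denominator factor (n - 8/11): pole of order 1 at 8/11, modulus 8/11.
The radius of convergence is the smallest modulus among the singular points: 8/11.

The radius of convergence is 8/11.


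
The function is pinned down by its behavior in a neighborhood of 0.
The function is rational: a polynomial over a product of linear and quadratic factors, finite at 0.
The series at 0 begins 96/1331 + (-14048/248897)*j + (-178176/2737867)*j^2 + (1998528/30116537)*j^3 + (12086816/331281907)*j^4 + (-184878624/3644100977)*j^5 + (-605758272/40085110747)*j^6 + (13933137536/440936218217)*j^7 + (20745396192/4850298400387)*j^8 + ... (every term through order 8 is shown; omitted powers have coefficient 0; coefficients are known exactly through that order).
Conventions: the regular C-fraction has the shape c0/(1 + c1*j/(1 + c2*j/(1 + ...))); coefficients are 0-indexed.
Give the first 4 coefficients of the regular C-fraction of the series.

The regular C-fraction coefficients are [96/1331, 439/561, -476689/246279, 2979416430/2301931181].

Taylor coefficients (read off): a_0 = 96/1331, a_1 = -14048/248897, a_2 = -178176/2737867, a_3 = 1998528/30116537.
c0 = a_0 = 96/1331. Peel one level at a time: if S = 1 + c*j/S' with S'(0) = 1, then c is the j-coefficient of S and S' = c*j/(S - 1).
S_1 = c0/f = 1 + (439/561)*j + (476689/314721)*j^2 + ...; c1 = 439/561.
S_2 = c1*j/(S_1 - 1) = 1 + (-476689/246279)*j + (58419930/23319241)*j^2 + ...; c2 = -476689/246279.
S_3 = c2*j/(S_2 - 1) = 1 + (2979416430/2301931181)*j + ...; c3 = 2979416430/2301931181.


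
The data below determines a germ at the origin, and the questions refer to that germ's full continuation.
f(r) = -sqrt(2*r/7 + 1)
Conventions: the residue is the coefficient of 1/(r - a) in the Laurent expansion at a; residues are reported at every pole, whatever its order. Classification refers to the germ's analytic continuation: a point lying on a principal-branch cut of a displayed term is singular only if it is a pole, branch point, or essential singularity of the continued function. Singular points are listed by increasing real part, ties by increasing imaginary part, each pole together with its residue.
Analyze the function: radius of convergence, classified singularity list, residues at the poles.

Branch term (-1)*sqrt(1 - r/(-7/2)): its argument vanishes at r = -7/2, a square-root branch point, modulus 7/2.
The radius of convergence is the smallest modulus among the singular points: 7/2.

Radius of convergence at 0: 7/2.
At -7/2: an algebraic (square-root) branch point.


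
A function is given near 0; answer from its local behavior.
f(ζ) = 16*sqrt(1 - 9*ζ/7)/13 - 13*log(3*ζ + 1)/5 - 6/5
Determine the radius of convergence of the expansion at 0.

The radius of convergence is 1/3.

Branch term (16/13)*sqrt(1 - ζ/(7/9)): its argument vanishes at ζ = 7/9, a square-root branch point, modulus 7/9.
Branch term (-13/5)*log(1 - ζ/(-1/3)): its argument vanishes at ζ = -1/3, a logarithmic branch point, modulus 1/3.
The radius of convergence is the smallest modulus among the singular points: 1/3.


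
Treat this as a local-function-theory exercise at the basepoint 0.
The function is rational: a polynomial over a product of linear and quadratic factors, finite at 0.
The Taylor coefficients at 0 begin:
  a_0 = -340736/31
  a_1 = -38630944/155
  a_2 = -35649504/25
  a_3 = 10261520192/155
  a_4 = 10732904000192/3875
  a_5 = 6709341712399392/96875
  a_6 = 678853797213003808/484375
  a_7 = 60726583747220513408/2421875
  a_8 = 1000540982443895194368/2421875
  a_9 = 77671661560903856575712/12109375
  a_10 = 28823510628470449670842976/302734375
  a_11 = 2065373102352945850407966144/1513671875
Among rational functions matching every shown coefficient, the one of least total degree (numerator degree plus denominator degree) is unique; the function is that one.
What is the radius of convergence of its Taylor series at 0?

No rational of total degree below 10 reproduces all 12 coefficients; solving the [1/9] Pade equations on them gives f(ρ) = (7*ρ/2 - 4/31)/((ρ - 1/11)**3*(ρ**2 + 7*ρ/5 - 1/4)**3), whose expansion matches every shown term.
Denominator factor (ρ - 1/11)^3: pole of order 3 at 1/11, modulus 1/11.
Denominator factor (ρ**2 + 7*ρ/5 - 1/4)^3: discriminant 74/25, real irrational roots -7/10 + (1/10)*sqrt(74) and -7/10 - (1/10)*sqrt(74); poles of order 3, moduli -7/10 + (1/10)*sqrt(74) and 7/10 + (1/10)*sqrt(74).
The radius of convergence is the smallest modulus among the singular points: 1/11.

The radius of convergence is 1/11.


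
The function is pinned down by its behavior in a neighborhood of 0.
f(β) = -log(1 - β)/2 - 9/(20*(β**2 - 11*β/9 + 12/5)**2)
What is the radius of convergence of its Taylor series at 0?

Denominator factor (β**2 - 11*β/9 + 12/5)^2: discriminant -3283/405, complex-conjugate roots (11/18) + ((7/90)*sqrt(335))*i and (11/18) - ((7/90)*sqrt(335))*i; poles of order 2, moduli (2/5)*sqrt(15) and (2/5)*sqrt(15).
Branch term (-1/2)*log(1 - β/(1)): its argument vanishes at β = 1, a logarithmic branch point, modulus 1.
The radius of convergence is the smallest modulus among the singular points: 1.

The radius of convergence is 1.


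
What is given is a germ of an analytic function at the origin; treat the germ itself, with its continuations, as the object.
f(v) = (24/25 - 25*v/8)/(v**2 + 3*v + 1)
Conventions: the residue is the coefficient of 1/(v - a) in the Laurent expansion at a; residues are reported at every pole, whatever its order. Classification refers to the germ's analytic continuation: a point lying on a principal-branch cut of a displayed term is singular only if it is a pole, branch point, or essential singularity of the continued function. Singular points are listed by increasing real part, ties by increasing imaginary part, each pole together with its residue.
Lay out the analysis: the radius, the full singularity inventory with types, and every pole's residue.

Radius of convergence at 0: 3/2 - (1/2)*sqrt(5).
At -3/2 - (1/2)*sqrt(5): a pole of order 1; residue -25/16 - (2259/2000)*sqrt(5).
At -3/2 + (1/2)*sqrt(5): a pole of order 1; residue -25/16 + (2259/2000)*sqrt(5).

Denominator factor (v**2 + 3*v + 1): discriminant 5, real irrational roots -3/2 + (1/2)*sqrt(5) and -3/2 - (1/2)*sqrt(5); poles of order 1, moduli 3/2 - (1/2)*sqrt(5) and 3/2 + (1/2)*sqrt(5).
The radius of convergence is the smallest modulus among the singular points: 3/2 - (1/2)*sqrt(5).
The factor v**2 + 3*v + 1 splits as (v - a)(v - a') with a = -3/2 - (1/2)*sqrt(5), a' = -3/2 + (1/2)*sqrt(5). At the order-1 pole a set g(v) = (v - a)*f(v) = [24/25 - 25*v/8] / (v - a').
Simple pole: residue = g(a) at a = -3/2 - (1/2)*sqrt(5), which is -25/16 - (2259/2000)*sqrt(5).
The factor v**2 + 3*v + 1 splits as (v - a)(v - a') with a = -3/2 + (1/2)*sqrt(5), a' = -3/2 - (1/2)*sqrt(5). At the order-1 pole a set g(v) = (v - a)*f(v) = [24/25 - 25*v/8] / (v - a').
Simple pole: residue = g(a) at a = -3/2 + (1/2)*sqrt(5), which is -25/16 + (2259/2000)*sqrt(5).
List the singular points by increasing real part (a conjugate pair: the negative imaginary part first).


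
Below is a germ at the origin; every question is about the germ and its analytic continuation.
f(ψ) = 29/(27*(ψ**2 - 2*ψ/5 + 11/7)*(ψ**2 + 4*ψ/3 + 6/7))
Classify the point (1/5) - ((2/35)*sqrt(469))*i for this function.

The point is a pole of order 1.

The denominator factor ψ**2 - 2*ψ/5 + 11/7 vanishes at (1/5) - ((2/35)*sqrt(469))*i and appears to the power 1; the numerator there equals 29/27, nonzero, and no other factor vanishes.
Hence a pole whose order is the multiplicity, 1.


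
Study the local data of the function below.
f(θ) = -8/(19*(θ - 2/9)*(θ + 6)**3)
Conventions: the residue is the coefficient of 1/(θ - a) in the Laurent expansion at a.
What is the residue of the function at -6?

At the order-3 pole -6 set g(θ) = (θ - (-6))^3*f(θ) = -8/(19*(θ - 2/9)).
Order-3 pole: residue = g''(a)/2; g''(-6) = 729/208544, so the residue is 729/417088.

The residue is 729/417088.


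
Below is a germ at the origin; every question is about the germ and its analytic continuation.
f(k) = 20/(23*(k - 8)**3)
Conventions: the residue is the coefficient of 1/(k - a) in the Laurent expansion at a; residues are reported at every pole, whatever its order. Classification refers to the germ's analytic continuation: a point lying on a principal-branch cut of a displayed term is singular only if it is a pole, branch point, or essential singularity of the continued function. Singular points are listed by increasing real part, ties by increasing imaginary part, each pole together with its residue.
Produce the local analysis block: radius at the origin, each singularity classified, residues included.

Radius of convergence at 0: 8.
At 8: a pole of order 3; residue 0.

Denominator factor (k - 8)^3: pole of order 3 at 8, modulus 8.
The radius of convergence is the smallest modulus among the singular points: 8.
At the order-3 pole 8 set g(k) = (k - (8))^3*f(k) = 20/23.
Order-3 pole: residue = g''(a)/2; g''(8) = 0, so the residue is 0.


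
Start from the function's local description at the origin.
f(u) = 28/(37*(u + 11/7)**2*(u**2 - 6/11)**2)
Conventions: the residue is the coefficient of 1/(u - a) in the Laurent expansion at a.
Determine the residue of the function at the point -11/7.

The residue is 27559984144/41260833161.

At the order-2 pole -11/7 set g(u) = (u - (-11/7))^2*f(u) = 28/(37*(u**2 - 6/11)**2).
Order-2 pole: residue = g'(a); g'(-11/7) = 27559984144/41260833161, so the residue is 27559984144/41260833161.


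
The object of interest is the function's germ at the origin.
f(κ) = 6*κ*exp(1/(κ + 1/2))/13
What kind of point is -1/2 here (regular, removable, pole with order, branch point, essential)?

The point is an essential singularity.

The exponent 1/(κ - (-1/2)) has a pole at -1/2, so exp(1/(κ - (-1/2))) takes every nonzero value near it: an essential singularity (not a pole of any order).


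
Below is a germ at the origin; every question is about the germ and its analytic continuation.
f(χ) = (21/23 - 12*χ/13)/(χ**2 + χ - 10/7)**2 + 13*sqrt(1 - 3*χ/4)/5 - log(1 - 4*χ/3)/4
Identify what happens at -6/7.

The point is a regular point.

Denominator factors: χ**2 + χ - 10/7 = -76/49 at χ = -6/7 — none vanishes.
Branch term sqrt(1 - χ/(4/3)): argument at -6/7 is 23/14, nonzero, so -6/7 is not its branch point (a point on a principal cut is still regular for the continued germ).
Branch term log(1 - χ/(3/4)): argument at -6/7 is 15/7, nonzero, so -6/7 is not its branch point (a point on a principal cut is still regular for the continued germ).
So the germ continues analytically to -6/7.


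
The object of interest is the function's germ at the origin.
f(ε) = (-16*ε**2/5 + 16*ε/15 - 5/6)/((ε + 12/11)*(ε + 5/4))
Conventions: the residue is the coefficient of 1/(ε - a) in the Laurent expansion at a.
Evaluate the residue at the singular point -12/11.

At the order-1 pole -12/11 set g(ε) = (ε - (-12/11))*f(ε) = (-16*ε**2/5 + 16*ε/15 - 5/6)/(ε + 5/4).
Simple pole: residue = g(a) at a = -12/11, which is -42146/1155.

The residue is -42146/1155.


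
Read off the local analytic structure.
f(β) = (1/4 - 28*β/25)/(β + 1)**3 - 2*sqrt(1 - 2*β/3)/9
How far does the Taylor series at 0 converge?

Denominator factor (β + 1)^3: pole of order 3 at -1, modulus 1.
Branch term (-2/9)*sqrt(1 - β/(3/2)): its argument vanishes at β = 3/2, a square-root branch point, modulus 3/2.
The radius of convergence is the smallest modulus among the singular points: 1.

The radius of convergence is 1.


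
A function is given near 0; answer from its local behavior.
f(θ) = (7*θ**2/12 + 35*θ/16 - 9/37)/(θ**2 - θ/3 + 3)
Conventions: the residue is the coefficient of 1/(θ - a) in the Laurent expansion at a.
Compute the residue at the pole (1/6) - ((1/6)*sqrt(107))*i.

The residue is (343/288) - ((51029/1140192)*sqrt(107))*i.

The factor θ**2 - θ/3 + 3 splits as (θ - a)(θ - a') with a = (1/6) - ((1/6)*sqrt(107))*i, a' = (1/6) + ((1/6)*sqrt(107))*i. At the order-1 pole a set g(θ) = (θ - a)*f(θ) = [7*θ**2/12 + 35*θ/16 - 9/37] / (θ - a').
Simple pole: residue = g(a) at a = (1/6) - ((1/6)*sqrt(107))*i, which is (343/288) - ((51029/1140192)*sqrt(107))*i.


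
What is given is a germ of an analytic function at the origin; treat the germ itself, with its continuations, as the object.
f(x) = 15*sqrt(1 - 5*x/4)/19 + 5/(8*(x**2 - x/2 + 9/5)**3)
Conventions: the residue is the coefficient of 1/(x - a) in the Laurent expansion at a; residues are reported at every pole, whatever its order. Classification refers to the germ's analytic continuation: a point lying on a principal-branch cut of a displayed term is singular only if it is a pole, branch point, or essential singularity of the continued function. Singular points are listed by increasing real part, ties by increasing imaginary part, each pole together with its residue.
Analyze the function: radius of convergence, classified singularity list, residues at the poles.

Denominator factor (x**2 - x/2 + 9/5)^3: discriminant -139/20, complex-conjugate roots (1/4) + ((1/20)*sqrt(695))*i and (1/4) - ((1/20)*sqrt(695))*i; poles of order 3, moduli (3/5)*sqrt(5) and (3/5)*sqrt(5).
Branch term (15/19)*sqrt(1 - x/(4/5)): its argument vanishes at x = 4/5, a square-root branch point, modulus 4/5.
The radius of convergence is the smallest modulus among the singular points: 4/5.
The branch term is analytic at (1/4) - ((1/20)*sqrt(695))*i and contributes nothing to the residue; only the rational part matters.
The factor x**2 - x/2 + 9/5 splits as (x - a)(x - a') with a = (1/4) - ((1/20)*sqrt(695))*i, a' = (1/4) + ((1/20)*sqrt(695))*i. At the order-3 pole a set g(x) = (x - a)^3*(rational part) = [5/8] / (x - a')^3.
Order-3 pole: residue = g''(a)/2; g''((1/4) - ((1/20)*sqrt(695))*i) = ((6000/2685619)*sqrt(695))*i, so the residue is ((3000/2685619)*sqrt(695))*i.
The branch term is analytic at (1/4) + ((1/20)*sqrt(695))*i and contributes nothing to the residue; only the rational part matters.
The factor x**2 - x/2 + 9/5 splits as (x - a)(x - a') with a = (1/4) + ((1/20)*sqrt(695))*i, a' = (1/4) - ((1/20)*sqrt(695))*i. At the order-3 pole a set g(x) = (x - a)^3*(rational part) = [5/8] / (x - a')^3.
Order-3 pole: residue = g''(a)/2; g''((1/4) + ((1/20)*sqrt(695))*i) = -((6000/2685619)*sqrt(695))*i, so the residue is -((3000/2685619)*sqrt(695))*i.
List the singular points by increasing real part (a conjugate pair: the negative imaginary part first).

Radius of convergence at 0: 4/5.
At (1/4) - ((1/20)*sqrt(695))*i: a pole of order 3; residue ((3000/2685619)*sqrt(695))*i.
At (1/4) + ((1/20)*sqrt(695))*i: a pole of order 3; residue -((3000/2685619)*sqrt(695))*i.
At 4/5: an algebraic (square-root) branch point.


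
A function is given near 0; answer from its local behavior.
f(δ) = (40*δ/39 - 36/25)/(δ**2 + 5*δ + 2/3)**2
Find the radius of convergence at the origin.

The radius of convergence is 5/2 - (1/6)*sqrt(201).

Denominator factor (δ**2 + 5*δ + 2/3)^2: discriminant 67/3, real irrational roots -5/2 + (1/6)*sqrt(201) and -5/2 - (1/6)*sqrt(201); poles of order 2, moduli 5/2 - (1/6)*sqrt(201) and 5/2 + (1/6)*sqrt(201).
The radius of convergence is the smallest modulus among the singular points: 5/2 - (1/6)*sqrt(201).


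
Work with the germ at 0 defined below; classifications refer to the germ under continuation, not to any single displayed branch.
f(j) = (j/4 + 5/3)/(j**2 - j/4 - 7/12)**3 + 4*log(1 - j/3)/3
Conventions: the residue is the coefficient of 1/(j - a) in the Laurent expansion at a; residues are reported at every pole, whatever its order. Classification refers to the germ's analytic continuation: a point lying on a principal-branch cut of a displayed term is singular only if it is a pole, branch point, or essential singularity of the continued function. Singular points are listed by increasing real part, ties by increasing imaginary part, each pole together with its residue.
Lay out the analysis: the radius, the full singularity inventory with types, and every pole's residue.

Denominator factor (j**2 - j/4 - 7/12)^3: discriminant 115/48, real irrational roots 1/8 + (1/24)*sqrt(345) and 1/8 - (1/24)*sqrt(345); poles of order 3, moduli 1/8 + (1/24)*sqrt(345) and -1/8 + (1/24)*sqrt(345).
Branch term (4/3)*log(1 - j/(3)): its argument vanishes at j = 3, a logarithmic branch point, modulus 3.
The radius of convergence is the smallest modulus among the singular points: -1/8 + (1/24)*sqrt(345).
The branch term is analytic at 1/8 - (1/24)*sqrt(345) and contributes nothing to the residue; only the rational part matters.
The factor j**2 - j/4 - 7/12 splits as (j - a)(j - a') with a = 1/8 - (1/24)*sqrt(345), a' = 1/8 + (1/24)*sqrt(345). At the order-3 pole a set g(j) = (j - a)^3*(rational part) = [j/4 + 5/3] / (j - a')^3.
Order-3 pole: residue = g''(a)/2; g''(1/8 - (1/24)*sqrt(345)) = -(187776/1520875)*sqrt(345), so the residue is -(93888/1520875)*sqrt(345).
The branch term is analytic at 1/8 + (1/24)*sqrt(345) and contributes nothing to the residue; only the rational part matters.
The factor j**2 - j/4 - 7/12 splits as (j - a)(j - a') with a = 1/8 + (1/24)*sqrt(345), a' = 1/8 - (1/24)*sqrt(345). At the order-3 pole a set g(j) = (j - a)^3*(rational part) = [j/4 + 5/3] / (j - a')^3.
Order-3 pole: residue = g''(a)/2; g''(1/8 + (1/24)*sqrt(345)) = (187776/1520875)*sqrt(345), so the residue is (93888/1520875)*sqrt(345).
List the singular points by increasing real part (a conjugate pair: the negative imaginary part first).

Radius of convergence at 0: -1/8 + (1/24)*sqrt(345).
At 1/8 - (1/24)*sqrt(345): a pole of order 3; residue -(93888/1520875)*sqrt(345).
At 1/8 + (1/24)*sqrt(345): a pole of order 3; residue (93888/1520875)*sqrt(345).
At 3: a logarithmic branch point.


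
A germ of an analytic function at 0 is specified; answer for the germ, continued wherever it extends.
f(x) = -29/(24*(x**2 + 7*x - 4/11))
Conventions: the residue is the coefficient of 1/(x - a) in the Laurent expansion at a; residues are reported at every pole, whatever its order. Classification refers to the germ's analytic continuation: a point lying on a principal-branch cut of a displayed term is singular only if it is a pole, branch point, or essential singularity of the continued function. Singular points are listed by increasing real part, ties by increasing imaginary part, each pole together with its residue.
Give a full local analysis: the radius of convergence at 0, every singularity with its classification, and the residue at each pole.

Radius of convergence at 0: -7/2 + (1/22)*sqrt(6105).
At -7/2 - (1/22)*sqrt(6105): a pole of order 1; residue (29/13320)*sqrt(6105).
At -7/2 + (1/22)*sqrt(6105): a pole of order 1; residue -(29/13320)*sqrt(6105).

Denominator factor (x**2 + 7*x - 4/11): discriminant 555/11, real irrational roots -7/2 + (1/22)*sqrt(6105) and -7/2 - (1/22)*sqrt(6105); poles of order 1, moduli -7/2 + (1/22)*sqrt(6105) and 7/2 + (1/22)*sqrt(6105).
The radius of convergence is the smallest modulus among the singular points: -7/2 + (1/22)*sqrt(6105).
The factor x**2 + 7*x - 4/11 splits as (x - a)(x - a') with a = -7/2 - (1/22)*sqrt(6105), a' = -7/2 + (1/22)*sqrt(6105). At the order-1 pole a set g(x) = (x - a)*f(x) = [-29/24] / (x - a').
Simple pole: residue = g(a) at a = -7/2 - (1/22)*sqrt(6105), which is (29/13320)*sqrt(6105).
The factor x**2 + 7*x - 4/11 splits as (x - a)(x - a') with a = -7/2 + (1/22)*sqrt(6105), a' = -7/2 - (1/22)*sqrt(6105). At the order-1 pole a set g(x) = (x - a)*f(x) = [-29/24] / (x - a').
Simple pole: residue = g(a) at a = -7/2 + (1/22)*sqrt(6105), which is -(29/13320)*sqrt(6105).
List the singular points by increasing real part (a conjugate pair: the negative imaginary part first).
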